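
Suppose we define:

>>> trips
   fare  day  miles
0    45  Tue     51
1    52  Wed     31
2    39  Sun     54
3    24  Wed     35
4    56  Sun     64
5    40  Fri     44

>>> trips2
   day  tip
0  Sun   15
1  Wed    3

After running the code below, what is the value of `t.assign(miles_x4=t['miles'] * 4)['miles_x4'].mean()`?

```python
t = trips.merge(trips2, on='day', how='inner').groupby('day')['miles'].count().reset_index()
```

merge on 'day' (how='inner') → 4 rows:
   fare  day  miles  tip
0    52  Wed     31    3
1    39  Sun     54   15
2    24  Wed     35    3
3    56  Sun     64   15
group by day, count of miles:
day
Sun    2
Wed    2
Name: miles, dtype: int64
reset_index():
   day  miles
0  Sun      2
1  Wed      2
add column miles_x4 = t['miles'] * 4:
   day  miles  miles_x4
0  Sun      2         8
1  Wed      2         8
So mean() = 8.0.

8.0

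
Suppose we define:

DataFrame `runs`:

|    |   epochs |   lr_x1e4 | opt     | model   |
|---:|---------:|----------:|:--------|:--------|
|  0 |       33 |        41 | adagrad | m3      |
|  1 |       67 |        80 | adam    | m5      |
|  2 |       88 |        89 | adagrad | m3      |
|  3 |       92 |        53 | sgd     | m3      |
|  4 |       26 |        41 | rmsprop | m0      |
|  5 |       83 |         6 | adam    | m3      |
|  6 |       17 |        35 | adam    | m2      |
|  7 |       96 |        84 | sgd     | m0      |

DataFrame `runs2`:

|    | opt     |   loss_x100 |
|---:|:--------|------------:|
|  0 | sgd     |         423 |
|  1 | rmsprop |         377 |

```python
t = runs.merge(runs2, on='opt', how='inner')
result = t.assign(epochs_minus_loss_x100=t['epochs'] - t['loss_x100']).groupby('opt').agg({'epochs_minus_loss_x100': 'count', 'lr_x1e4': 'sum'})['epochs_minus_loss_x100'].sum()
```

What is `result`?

merge on 'opt' (how='inner') → 3 rows:
   epochs  lr_x1e4      opt model  loss_x100
0      92       53      sgd    m3        423
1      26       41  rmsprop    m0        377
2      96       84      sgd    m0        423
add column epochs_minus_loss_x100 = t['epochs'] - t['loss_x100']:
   epochs  lr_x1e4      opt model  loss_x100  epochs_minus_loss_x100
0      92       53      sgd    m3        423                    -331
1      26       41  rmsprop    m0        377                    -351
2      96       84      sgd    m0        423                    -327
group by opt: count(epochs_minus_loss_x100), sum(lr_x1e4):
         epochs_minus_loss_x100  lr_x1e4
opt                                     
rmsprop                       1       41
sgd                           2      137
Finally, sum of column 'epochs_minus_loss_x100' = 3.

3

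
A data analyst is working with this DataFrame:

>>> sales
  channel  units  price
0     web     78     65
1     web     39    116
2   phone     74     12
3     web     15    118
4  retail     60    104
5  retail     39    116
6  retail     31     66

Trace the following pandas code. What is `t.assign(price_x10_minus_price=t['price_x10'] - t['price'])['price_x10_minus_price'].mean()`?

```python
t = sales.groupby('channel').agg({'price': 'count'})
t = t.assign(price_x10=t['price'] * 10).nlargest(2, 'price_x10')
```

27.0

group by channel, count of price:
         price
channel       
phone        1
retail       3
web          3
add column price_x10 = t['price'] * 10:
         price  price_x10
channel                  
phone        1         10
retail       3         30
web          3         30
take 2 rows with largest price_x10:
         price  price_x10
channel                  
retail       3         30
web          3         30
add column price_x10_minus_price = t['price_x10'] - t['price']:
         price  price_x10  price_x10_minus_price
channel                                         
retail       3         30                     27
web          3         30                     27
Then the mean of column 'price_x10_minus_price': 27.0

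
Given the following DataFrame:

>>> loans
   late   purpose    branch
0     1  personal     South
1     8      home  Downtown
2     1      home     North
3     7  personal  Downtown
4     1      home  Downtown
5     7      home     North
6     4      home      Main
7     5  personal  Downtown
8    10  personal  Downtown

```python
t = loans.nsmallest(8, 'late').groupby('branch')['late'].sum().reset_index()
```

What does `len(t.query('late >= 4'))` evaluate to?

take 8 rows with smallest late:
   late   purpose    branch
0     1  personal     South
2     1      home     North
4     1      home  Downtown
6     4      home      Main
7     5  personal  Downtown
3     7  personal  Downtown
5     7      home     North
1     8      home  Downtown
group by branch, sum of late:
branch
Downtown    21
Main         4
North        8
South        1
Name: late, dtype: int64
reset_index():
     branch  late
0  Downtown    21
1      Main     4
2     North     8
3     South     1
filter rows where late >= 4:
     branch  late
0  Downtown    21
1      Main     4
2     North     8

3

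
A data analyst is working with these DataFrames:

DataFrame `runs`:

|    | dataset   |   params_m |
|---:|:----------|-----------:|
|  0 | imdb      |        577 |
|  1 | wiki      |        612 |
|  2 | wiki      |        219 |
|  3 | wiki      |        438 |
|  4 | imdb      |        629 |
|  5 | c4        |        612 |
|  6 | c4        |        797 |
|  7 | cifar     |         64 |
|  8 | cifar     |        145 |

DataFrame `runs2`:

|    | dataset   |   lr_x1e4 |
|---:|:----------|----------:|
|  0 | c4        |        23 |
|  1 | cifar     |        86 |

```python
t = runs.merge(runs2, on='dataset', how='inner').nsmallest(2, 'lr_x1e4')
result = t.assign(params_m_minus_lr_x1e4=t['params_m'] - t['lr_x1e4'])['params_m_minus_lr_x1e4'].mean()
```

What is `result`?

merge on 'dataset' (how='inner') → 4 rows:
  dataset  params_m  lr_x1e4
0      c4       612       23
1      c4       797       23
2   cifar        64       86
3   cifar       145       86
take 2 rows with smallest lr_x1e4:
  dataset  params_m  lr_x1e4
0      c4       612       23
1      c4       797       23
add column params_m_minus_lr_x1e4 = t['params_m'] - t['lr_x1e4']:
  dataset  params_m  lr_x1e4  params_m_minus_lr_x1e4
0      c4       612       23                     589
1      c4       797       23                     774

681.5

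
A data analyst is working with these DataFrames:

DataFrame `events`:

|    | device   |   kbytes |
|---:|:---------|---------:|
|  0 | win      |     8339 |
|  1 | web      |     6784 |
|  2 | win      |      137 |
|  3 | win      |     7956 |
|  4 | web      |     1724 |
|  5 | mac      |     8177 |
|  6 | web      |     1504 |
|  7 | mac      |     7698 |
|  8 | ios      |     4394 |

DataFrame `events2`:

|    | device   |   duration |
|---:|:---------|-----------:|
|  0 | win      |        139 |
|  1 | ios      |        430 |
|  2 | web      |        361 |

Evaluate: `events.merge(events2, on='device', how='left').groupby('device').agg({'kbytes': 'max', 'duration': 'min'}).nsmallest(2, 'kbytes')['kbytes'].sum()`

merge on 'device' (how='left') → 9 rows:
  device  kbytes  duration
0    win    8339     139.0
1    web    6784     361.0
2    win     137     139.0
3    win    7956     139.0
4    web    1724     361.0
5    mac    8177       NaN
6    web    1504     361.0
7    mac    7698       NaN
8    ios    4394     430.0
group by device: max(kbytes), min(duration):
        kbytes  duration
device                  
ios       4394     430.0
mac       8177       NaN
web       6784     361.0
win       8339     139.0
take 2 rows with smallest kbytes:
        kbytes  duration
device                  
ios       4394     430.0
web       6784     361.0

11178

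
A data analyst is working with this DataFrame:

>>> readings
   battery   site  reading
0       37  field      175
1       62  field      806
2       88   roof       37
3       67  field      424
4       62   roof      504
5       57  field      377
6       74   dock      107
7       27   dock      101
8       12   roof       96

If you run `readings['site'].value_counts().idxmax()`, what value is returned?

field

value_counts of site:
site
field    4
roof     3
dock     2
Name: count, dtype: int64
label with the largest value → field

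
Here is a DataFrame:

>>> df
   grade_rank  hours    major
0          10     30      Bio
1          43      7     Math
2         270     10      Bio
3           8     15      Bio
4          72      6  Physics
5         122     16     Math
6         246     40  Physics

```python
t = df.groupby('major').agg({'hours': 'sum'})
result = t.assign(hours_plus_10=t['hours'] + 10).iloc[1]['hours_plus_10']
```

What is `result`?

33

group by major, sum of hours:
         hours
major         
Bio         55
Math        23
Physics     46
add column hours_plus_10 = t['hours'] + 10:
         hours  hours_plus_10
major                        
Bio         55             65
Math        23             33
Physics     46             56
Taking the value at position 1, column 'hours_plus_10' gives 33.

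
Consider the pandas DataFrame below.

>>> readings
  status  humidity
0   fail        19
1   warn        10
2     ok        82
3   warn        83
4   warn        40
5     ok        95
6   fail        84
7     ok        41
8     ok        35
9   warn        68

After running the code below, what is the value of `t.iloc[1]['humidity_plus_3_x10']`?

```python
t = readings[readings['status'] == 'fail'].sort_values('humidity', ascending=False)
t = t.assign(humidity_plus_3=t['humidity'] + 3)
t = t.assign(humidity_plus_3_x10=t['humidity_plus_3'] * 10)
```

220

filter rows where status == 'fail':
  status  humidity
0   fail        19
6   fail        84
sort by humidity descending:
  status  humidity
6   fail        84
0   fail        19
add column humidity_plus_3 = t['humidity'] + 3:
  status  humidity  humidity_plus_3
6   fail        84               87
0   fail        19               22
add column humidity_plus_3_x10 = t['humidity_plus_3'] * 10:
  status  humidity  humidity_plus_3  humidity_plus_3_x10
6   fail        84               87                  870
0   fail        19               22                  220
value at position 1, column 'humidity_plus_3_x10' → 220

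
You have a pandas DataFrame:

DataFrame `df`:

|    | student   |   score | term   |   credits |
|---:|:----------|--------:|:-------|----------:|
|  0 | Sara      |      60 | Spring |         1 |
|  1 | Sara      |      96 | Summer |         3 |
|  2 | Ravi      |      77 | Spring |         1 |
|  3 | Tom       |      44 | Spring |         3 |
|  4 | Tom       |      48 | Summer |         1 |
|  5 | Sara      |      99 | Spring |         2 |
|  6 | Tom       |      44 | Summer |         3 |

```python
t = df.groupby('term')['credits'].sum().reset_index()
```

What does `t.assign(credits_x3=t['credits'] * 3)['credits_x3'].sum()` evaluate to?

42

group by term, sum of credits:
term
Spring    7
Summer    7
Name: credits, dtype: int64
reset_index():
     term  credits
0  Spring        7
1  Summer        7
add column credits_x3 = t['credits'] * 3:
     term  credits  credits_x3
0  Spring        7          21
1  Summer        7          21
Hence 42.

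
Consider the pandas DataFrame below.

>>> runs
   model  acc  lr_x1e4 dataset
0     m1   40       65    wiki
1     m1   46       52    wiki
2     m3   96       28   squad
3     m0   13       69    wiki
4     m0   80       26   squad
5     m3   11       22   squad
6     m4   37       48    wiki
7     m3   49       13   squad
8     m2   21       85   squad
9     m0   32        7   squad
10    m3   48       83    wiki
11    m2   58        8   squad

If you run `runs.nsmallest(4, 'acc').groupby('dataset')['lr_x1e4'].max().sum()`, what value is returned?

take 4 rows with smallest acc:
  model  acc  lr_x1e4 dataset
5    m3   11       22   squad
3    m0   13       69    wiki
8    m2   21       85   squad
9    m0   32        7   squad
group by dataset, max of lr_x1e4:
dataset
squad    85
wiki     69
Name: lr_x1e4, dtype: int64
sum of the resulting series → 154

154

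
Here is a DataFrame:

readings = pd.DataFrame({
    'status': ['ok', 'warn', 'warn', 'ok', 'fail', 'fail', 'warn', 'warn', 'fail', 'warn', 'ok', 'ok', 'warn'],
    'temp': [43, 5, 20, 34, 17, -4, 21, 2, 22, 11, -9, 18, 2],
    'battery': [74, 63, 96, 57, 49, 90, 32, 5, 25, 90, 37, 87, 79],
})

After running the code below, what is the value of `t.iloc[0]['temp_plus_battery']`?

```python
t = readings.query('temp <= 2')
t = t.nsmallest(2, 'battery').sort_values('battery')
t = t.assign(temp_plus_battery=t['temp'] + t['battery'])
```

filter rows where temp <= 2:
   status  temp  battery
5    fail    -4       90
7    warn     2        5
10     ok    -9       37
12   warn     2       79
take 2 rows with smallest battery:
   status  temp  battery
7    warn     2        5
10     ok    -9       37
sort by battery:
   status  temp  battery
7    warn     2        5
10     ok    -9       37
add column temp_plus_battery = t['temp'] + t['battery']:
   status  temp  battery  temp_plus_battery
7    warn     2        5                  7
10     ok    -9       37                 28
So iloc[0]['temp_plus_battery'] = 7.

7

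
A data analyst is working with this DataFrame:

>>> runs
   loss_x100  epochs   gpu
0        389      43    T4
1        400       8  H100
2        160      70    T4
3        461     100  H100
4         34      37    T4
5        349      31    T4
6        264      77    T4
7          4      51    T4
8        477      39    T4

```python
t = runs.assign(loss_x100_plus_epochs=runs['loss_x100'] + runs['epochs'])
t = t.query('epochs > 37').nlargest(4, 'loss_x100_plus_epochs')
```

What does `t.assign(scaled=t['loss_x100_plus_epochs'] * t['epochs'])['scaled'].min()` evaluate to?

add column loss_x100_plus_epochs = runs['loss_x100'] + runs['epochs']:
   loss_x100  epochs   gpu  loss_x100_plus_epochs
0        389      43    T4                    432
1        400       8  H100                    408
2        160      70    T4                    230
3        461     100  H100                    561
4         34      37    T4                     71
5        349      31    T4                    380
6        264      77    T4                    341
7          4      51    T4                     55
8        477      39    T4                    516
filter rows where epochs > 37:
   loss_x100  epochs   gpu  loss_x100_plus_epochs
0        389      43    T4                    432
2        160      70    T4                    230
3        461     100  H100                    561
6        264      77    T4                    341
7          4      51    T4                     55
8        477      39    T4                    516
take 4 rows with largest loss_x100_plus_epochs:
   loss_x100  epochs   gpu  loss_x100_plus_epochs
3        461     100  H100                    561
8        477      39    T4                    516
0        389      43    T4                    432
6        264      77    T4                    341
add column scaled = t['loss_x100_plus_epochs'] * t['epochs']:
   loss_x100  epochs   gpu  loss_x100_plus_epochs  scaled
3        461     100  H100                    561   56100
8        477      39    T4                    516   20124
0        389      43    T4                    432   18576
6        264      77    T4                    341   26257
Finally, min of column 'scaled' = 18576.

18576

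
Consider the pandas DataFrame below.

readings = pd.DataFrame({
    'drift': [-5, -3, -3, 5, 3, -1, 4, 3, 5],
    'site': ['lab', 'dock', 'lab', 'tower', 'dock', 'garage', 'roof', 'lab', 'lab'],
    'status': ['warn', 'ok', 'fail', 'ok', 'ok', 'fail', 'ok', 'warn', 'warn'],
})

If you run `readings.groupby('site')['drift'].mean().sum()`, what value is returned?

group by site, mean of drift:
site
dock      0.0
garage   -1.0
lab       0.0
roof      4.0
tower     5.0
Name: drift, dtype: float64

8.0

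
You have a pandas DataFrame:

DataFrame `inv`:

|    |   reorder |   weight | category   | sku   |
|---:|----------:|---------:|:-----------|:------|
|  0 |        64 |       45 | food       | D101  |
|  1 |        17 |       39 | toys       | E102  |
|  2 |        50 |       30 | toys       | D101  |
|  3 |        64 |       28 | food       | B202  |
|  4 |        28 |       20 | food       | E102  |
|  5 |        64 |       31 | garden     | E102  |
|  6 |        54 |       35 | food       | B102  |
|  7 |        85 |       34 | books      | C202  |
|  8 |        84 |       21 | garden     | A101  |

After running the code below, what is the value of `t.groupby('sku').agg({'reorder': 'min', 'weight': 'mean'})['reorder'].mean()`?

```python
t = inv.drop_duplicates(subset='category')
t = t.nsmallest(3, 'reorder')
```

40.5

drop duplicate category (keep=first):
   reorder  weight category   sku
0       64      45     food  D101
1       17      39     toys  E102
5       64      31   garden  E102
7       85      34    books  C202
take 3 rows with smallest reorder:
   reorder  weight category   sku
1       17      39     toys  E102
0       64      45     food  D101
5       64      31   garden  E102
group by sku: min(reorder), mean(weight):
      reorder  weight
sku                  
D101       64    45.0
E102       17    35.0
Hence 40.5.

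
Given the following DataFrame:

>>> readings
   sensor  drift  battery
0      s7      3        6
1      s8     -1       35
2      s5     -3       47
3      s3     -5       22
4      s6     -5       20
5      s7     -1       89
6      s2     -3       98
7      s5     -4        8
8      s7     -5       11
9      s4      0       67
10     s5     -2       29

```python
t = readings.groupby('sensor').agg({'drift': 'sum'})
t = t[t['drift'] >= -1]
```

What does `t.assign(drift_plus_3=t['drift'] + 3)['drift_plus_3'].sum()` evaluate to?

5

group by sensor, sum of drift:
        drift
sensor       
s2         -3
s3         -5
s4          0
s5         -9
s6         -5
s7         -3
s8         -1
filter rows where drift >= -1:
        drift
sensor       
s4          0
s8         -1
add column drift_plus_3 = t['drift'] + 3:
        drift  drift_plus_3
sensor                     
s4          0             3
s8         -1             2
The sum of column 'drift_plus_3' is 5.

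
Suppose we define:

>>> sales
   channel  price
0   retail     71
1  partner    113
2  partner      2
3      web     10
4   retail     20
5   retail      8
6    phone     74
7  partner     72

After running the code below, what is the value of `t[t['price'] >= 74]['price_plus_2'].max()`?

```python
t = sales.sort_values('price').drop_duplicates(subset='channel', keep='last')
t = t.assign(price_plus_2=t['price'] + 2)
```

115

sort by price:
   channel  price
2  partner      2
5   retail      8
3      web     10
4   retail     20
0   retail     71
7  partner     72
6    phone     74
1  partner    113
drop duplicate channel (keep=last):
   channel  price
3      web     10
0   retail     71
6    phone     74
1  partner    113
add column price_plus_2 = t['price'] + 2:
   channel  price  price_plus_2
3      web     10            12
0   retail     71            73
6    phone     74            76
1  partner    113           115
filter rows where price >= 74:
   channel  price  price_plus_2
6    phone     74            76
1  partner    113           115
Finally, max of column 'price_plus_2' = 115.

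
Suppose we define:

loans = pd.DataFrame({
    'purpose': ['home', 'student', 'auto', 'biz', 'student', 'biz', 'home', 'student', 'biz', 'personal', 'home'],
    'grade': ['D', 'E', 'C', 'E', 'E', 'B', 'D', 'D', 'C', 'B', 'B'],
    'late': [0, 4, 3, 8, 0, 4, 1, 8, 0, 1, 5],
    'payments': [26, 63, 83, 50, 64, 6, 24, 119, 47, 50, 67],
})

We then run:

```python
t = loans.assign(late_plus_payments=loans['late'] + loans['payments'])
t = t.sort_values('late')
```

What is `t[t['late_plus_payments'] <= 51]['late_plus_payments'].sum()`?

add column late_plus_payments = loans['late'] + loans['payments']:
     purpose grade  late  payments  late_plus_payments
0       home     D     0        26                  26
1    student     E     4        63                  67
2       auto     C     3        83                  86
3        biz     E     8        50                  58
4    student     E     0        64                  64
5        biz     B     4         6                  10
6       home     D     1        24                  25
7    student     D     8       119                 127
8        biz     C     0        47                  47
9   personal     B     1        50                  51
10      home     B     5        67                  72
sort by late:
     purpose grade  late  payments  late_plus_payments
0       home     D     0        26                  26
4    student     E     0        64                  64
8        biz     C     0        47                  47
6       home     D     1        24                  25
9   personal     B     1        50                  51
2       auto     C     3        83                  86
1    student     E     4        63                  67
5        biz     B     4         6                  10
10      home     B     5        67                  72
3        biz     E     8        50                  58
7    student     D     8       119                 127
filter rows where late_plus_payments <= 51:
    purpose grade  late  payments  late_plus_payments
0      home     D     0        26                  26
8       biz     C     0        47                  47
6      home     D     1        24                  25
9  personal     B     1        50                  51
5       biz     B     4         6                  10
Taking the sum of column 'late_plus_payments' gives 159.

159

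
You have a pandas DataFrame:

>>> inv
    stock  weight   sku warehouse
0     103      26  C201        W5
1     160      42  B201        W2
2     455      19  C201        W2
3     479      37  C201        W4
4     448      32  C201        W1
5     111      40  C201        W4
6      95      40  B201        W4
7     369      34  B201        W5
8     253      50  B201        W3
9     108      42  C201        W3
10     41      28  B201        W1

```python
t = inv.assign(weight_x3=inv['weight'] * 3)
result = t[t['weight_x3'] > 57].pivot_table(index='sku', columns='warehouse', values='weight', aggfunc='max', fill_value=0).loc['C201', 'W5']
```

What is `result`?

add column weight_x3 = inv['weight'] * 3:
    stock  weight   sku warehouse  weight_x3
0     103      26  C201        W5         78
1     160      42  B201        W2        126
2     455      19  C201        W2         57
3     479      37  C201        W4        111
4     448      32  C201        W1         96
5     111      40  C201        W4        120
6      95      40  B201        W4        120
7     369      34  B201        W5        102
8     253      50  B201        W3        150
9     108      42  C201        W3        126
10     41      28  B201        W1         84
filter rows where weight_x3 > 57:
    stock  weight   sku warehouse  weight_x3
0     103      26  C201        W5         78
1     160      42  B201        W2        126
3     479      37  C201        W4        111
4     448      32  C201        W1         96
5     111      40  C201        W4        120
6      95      40  B201        W4        120
7     369      34  B201        W5        102
8     253      50  B201        W3        150
9     108      42  C201        W3        126
10     41      28  B201        W1         84
pivot: rows=sku, cols=warehouse, max(weight):
warehouse  W1  W2  W3  W4  W5
sku                          
B201       28  42  50  40  34
C201       32   0  42  40  26
So loc['C201', 'W5'] = 26.

26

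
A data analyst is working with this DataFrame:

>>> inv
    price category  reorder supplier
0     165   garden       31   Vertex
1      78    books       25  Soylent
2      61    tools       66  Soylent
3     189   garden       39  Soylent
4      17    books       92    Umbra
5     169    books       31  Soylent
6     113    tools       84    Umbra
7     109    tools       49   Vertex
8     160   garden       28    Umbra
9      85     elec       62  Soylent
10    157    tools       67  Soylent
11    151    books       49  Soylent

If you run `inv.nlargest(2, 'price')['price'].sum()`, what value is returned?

358

take 2 rows with largest price:
   price category  reorder supplier
3    189   garden       39  Soylent
5    169    books       31  Soylent
Taking the sum of column 'price' gives 358.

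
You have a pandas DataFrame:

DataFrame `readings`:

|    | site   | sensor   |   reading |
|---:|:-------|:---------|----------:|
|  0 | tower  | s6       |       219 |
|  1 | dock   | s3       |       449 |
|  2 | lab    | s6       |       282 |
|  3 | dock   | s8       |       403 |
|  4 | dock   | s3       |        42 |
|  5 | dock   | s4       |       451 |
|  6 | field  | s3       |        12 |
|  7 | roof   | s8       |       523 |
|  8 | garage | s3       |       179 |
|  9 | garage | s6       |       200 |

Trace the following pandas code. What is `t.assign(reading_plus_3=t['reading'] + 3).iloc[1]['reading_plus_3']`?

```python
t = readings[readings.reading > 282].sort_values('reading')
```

filter rows where reading > 282:
   site sensor  reading
1  dock     s3      449
3  dock     s8      403
5  dock     s4      451
7  roof     s8      523
sort by reading:
   site sensor  reading
3  dock     s8      403
1  dock     s3      449
5  dock     s4      451
7  roof     s8      523
add column reading_plus_3 = t['reading'] + 3:
   site sensor  reading  reading_plus_3
3  dock     s8      403             406
1  dock     s3      449             452
5  dock     s4      451             454
7  roof     s8      523             526
The value at position 1, column 'reading_plus_3' is 452.

452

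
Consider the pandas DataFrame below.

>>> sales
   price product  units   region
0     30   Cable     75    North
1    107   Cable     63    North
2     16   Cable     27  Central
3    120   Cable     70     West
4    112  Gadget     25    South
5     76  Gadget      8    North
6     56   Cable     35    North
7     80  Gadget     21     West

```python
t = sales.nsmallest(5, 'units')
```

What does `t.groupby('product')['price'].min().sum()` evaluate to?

92

take 5 rows with smallest units:
   price product  units   region
5     76  Gadget      8    North
7     80  Gadget     21     West
4    112  Gadget     25    South
2     16   Cable     27  Central
6     56   Cable     35    North
group by product, min of price:
product
Cable     16
Gadget    76
Name: price, dtype: int64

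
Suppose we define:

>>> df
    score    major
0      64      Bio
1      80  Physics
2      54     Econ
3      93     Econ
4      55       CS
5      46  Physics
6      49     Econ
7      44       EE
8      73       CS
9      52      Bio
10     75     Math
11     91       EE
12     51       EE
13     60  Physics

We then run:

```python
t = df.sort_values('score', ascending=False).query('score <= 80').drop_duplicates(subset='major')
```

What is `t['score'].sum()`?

397

sort by score descending:
    score    major
3      93     Econ
11     91       EE
1      80  Physics
10     75     Math
8      73       CS
0      64      Bio
13     60  Physics
4      55       CS
2      54     Econ
9      52      Bio
12     51       EE
6      49     Econ
5      46  Physics
7      44       EE
filter rows where score <= 80:
    score    major
1      80  Physics
10     75     Math
8      73       CS
0      64      Bio
13     60  Physics
4      55       CS
2      54     Econ
9      52      Bio
12     51       EE
6      49     Econ
5      46  Physics
7      44       EE
drop duplicate major (keep=first):
    score    major
1      80  Physics
10     75     Math
8      73       CS
0      64      Bio
2      54     Econ
12     51       EE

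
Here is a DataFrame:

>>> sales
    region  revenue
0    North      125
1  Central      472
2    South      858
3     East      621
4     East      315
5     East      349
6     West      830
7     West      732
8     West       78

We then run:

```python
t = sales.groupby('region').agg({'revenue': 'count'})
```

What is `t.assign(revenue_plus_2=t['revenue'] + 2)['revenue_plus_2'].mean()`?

group by region, count of revenue:
         revenue
region          
Central        1
East           3
North          1
South          1
West           3
add column revenue_plus_2 = t['revenue'] + 2:
         revenue  revenue_plus_2
region                          
Central        1               3
East           3               5
North          1               3
South          1               3
West           3               5
So mean() = 3.8.

3.8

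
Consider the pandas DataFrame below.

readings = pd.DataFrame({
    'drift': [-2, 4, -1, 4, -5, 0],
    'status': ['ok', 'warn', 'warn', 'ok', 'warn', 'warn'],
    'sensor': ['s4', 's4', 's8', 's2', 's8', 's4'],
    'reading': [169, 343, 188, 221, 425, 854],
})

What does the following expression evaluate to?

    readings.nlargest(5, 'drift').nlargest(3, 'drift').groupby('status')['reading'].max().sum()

take 5 rows with largest drift:
   drift status sensor  reading
1      4   warn     s4      343
3      4     ok     s2      221
5      0   warn     s4      854
2     -1   warn     s8      188
0     -2     ok     s4      169
take 3 rows with largest drift:
   drift status sensor  reading
1      4   warn     s4      343
3      4     ok     s2      221
5      0   warn     s4      854
group by status, max of reading:
status
ok      221
warn    854
Name: reading, dtype: int64

1075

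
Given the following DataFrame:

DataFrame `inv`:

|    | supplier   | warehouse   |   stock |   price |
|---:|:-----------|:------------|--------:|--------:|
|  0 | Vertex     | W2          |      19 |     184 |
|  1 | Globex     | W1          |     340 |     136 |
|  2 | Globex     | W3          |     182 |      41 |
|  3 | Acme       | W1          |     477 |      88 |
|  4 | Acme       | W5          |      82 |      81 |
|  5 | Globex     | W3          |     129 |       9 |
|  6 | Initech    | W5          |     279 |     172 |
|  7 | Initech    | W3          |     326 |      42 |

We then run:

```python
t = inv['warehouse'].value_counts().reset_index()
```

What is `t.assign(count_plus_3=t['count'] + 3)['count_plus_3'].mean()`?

value_counts of warehouse:
warehouse
W3    3
W1    2
W5    2
W2    1
Name: count, dtype: int64
reset_index():
  warehouse  count
0        W3      3
1        W1      2
2        W5      2
3        W2      1
add column count_plus_3 = t['count'] + 3:
  warehouse  count  count_plus_3
0        W3      3             6
1        W1      2             5
2        W5      2             5
3        W2      1             4
Finally, mean of column 'count_plus_3' = 5.0.

5.0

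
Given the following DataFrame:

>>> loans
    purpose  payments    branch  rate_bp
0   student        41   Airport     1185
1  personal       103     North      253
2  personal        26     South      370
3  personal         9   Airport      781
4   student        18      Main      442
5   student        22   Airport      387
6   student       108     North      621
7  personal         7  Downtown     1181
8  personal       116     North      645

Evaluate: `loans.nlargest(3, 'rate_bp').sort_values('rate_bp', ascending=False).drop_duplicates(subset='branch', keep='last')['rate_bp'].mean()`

take 3 rows with largest rate_bp:
    purpose  payments    branch  rate_bp
0   student        41   Airport     1185
7  personal         7  Downtown     1181
3  personal         9   Airport      781
sort by rate_bp descending:
    purpose  payments    branch  rate_bp
0   student        41   Airport     1185
7  personal         7  Downtown     1181
3  personal         9   Airport      781
drop duplicate branch (keep=last):
    purpose  payments    branch  rate_bp
7  personal         7  Downtown     1181
3  personal         9   Airport      781
So mean() = 981.0.

981.0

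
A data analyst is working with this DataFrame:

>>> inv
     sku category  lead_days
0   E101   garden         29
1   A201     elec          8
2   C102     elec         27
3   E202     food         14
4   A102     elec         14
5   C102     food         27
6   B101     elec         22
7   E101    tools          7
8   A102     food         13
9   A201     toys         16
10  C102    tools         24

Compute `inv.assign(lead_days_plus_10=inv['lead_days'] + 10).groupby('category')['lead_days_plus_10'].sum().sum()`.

311

add column lead_days_plus_10 = inv['lead_days'] + 10:
     sku category  lead_days  lead_days_plus_10
0   E101   garden         29                 39
1   A201     elec          8                 18
2   C102     elec         27                 37
3   E202     food         14                 24
4   A102     elec         14                 24
5   C102     food         27                 37
6   B101     elec         22                 32
7   E101    tools          7                 17
8   A102     food         13                 23
9   A201     toys         16                 26
10  C102    tools         24                 34
group by category, sum of lead_days_plus_10:
category
elec      111
food       84
garden     39
tools      51
toys       26
Name: lead_days_plus_10, dtype: int64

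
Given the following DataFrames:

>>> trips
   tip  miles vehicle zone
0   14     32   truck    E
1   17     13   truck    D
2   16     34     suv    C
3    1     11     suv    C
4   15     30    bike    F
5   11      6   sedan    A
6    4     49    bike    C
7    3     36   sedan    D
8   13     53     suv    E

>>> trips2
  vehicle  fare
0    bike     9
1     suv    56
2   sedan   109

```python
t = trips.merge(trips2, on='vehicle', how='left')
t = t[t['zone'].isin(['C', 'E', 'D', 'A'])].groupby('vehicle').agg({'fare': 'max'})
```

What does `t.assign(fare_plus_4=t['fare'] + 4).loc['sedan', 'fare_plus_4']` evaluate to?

113.0

merge on 'vehicle' (how='left') → 9 rows:
   tip  miles vehicle zone   fare
0   14     32   truck    E    NaN
1   17     13   truck    D    NaN
2   16     34     suv    C   56.0
3    1     11     suv    C   56.0
4   15     30    bike    F    9.0
5   11      6   sedan    A  109.0
6    4     49    bike    C    9.0
7    3     36   sedan    D  109.0
8   13     53     suv    E   56.0
filter rows where zone in ['C', 'E', 'D', 'A']:
   tip  miles vehicle zone   fare
0   14     32   truck    E    NaN
1   17     13   truck    D    NaN
2   16     34     suv    C   56.0
3    1     11     suv    C   56.0
5   11      6   sedan    A  109.0
6    4     49    bike    C    9.0
7    3     36   sedan    D  109.0
8   13     53     suv    E   56.0
group by vehicle, max of fare:
          fare
vehicle       
bike       9.0
sedan    109.0
suv       56.0
truck      NaN
add column fare_plus_4 = t['fare'] + 4:
          fare  fare_plus_4
vehicle                    
bike       9.0         13.0
sedan    109.0        113.0
suv       56.0         60.0
truck      NaN          NaN
value at row 'sedan', column 'fare_plus_4' → 113.0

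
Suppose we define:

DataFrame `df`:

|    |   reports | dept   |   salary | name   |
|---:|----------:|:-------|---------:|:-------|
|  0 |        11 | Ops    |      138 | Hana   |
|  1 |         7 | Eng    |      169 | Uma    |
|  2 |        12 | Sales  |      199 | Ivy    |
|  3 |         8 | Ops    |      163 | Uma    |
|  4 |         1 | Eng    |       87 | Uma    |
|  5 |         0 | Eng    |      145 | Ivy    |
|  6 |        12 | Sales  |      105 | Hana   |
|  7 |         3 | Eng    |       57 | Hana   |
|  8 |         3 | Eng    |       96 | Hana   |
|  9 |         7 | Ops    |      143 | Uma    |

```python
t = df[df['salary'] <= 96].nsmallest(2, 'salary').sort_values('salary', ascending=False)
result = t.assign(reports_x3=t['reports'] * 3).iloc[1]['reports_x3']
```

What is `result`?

filter rows where salary <= 96:
   reports dept  salary  name
4        1  Eng      87   Uma
7        3  Eng      57  Hana
8        3  Eng      96  Hana
take 2 rows with smallest salary:
   reports dept  salary  name
7        3  Eng      57  Hana
4        1  Eng      87   Uma
sort by salary descending:
   reports dept  salary  name
4        1  Eng      87   Uma
7        3  Eng      57  Hana
add column reports_x3 = t['reports'] * 3:
   reports dept  salary  name  reports_x3
4        1  Eng      87   Uma           3
7        3  Eng      57  Hana           9
Reading off the value at position 1, column 'reports_x3', we get 9.

9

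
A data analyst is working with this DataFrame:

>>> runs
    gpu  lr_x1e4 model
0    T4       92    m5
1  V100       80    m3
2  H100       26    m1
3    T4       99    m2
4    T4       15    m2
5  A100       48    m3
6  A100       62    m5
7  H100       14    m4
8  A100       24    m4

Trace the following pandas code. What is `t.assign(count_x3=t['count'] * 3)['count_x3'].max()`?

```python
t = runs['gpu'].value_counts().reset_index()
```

9

value_counts of gpu:
gpu
T4      3
A100    3
H100    2
V100    1
Name: count, dtype: int64
reset_index():
    gpu  count
0    T4      3
1  A100      3
2  H100      2
3  V100      1
add column count_x3 = t['count'] * 3:
    gpu  count  count_x3
0    T4      3         9
1  A100      3         9
2  H100      2         6
3  V100      1         3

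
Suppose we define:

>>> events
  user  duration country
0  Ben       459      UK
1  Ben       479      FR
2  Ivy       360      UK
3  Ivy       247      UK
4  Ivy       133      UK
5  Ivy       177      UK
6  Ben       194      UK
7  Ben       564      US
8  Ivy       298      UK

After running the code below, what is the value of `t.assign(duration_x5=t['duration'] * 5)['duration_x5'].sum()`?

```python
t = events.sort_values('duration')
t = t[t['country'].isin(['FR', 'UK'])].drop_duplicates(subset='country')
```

3060

sort by duration:
  user  duration country
4  Ivy       133      UK
5  Ivy       177      UK
6  Ben       194      UK
3  Ivy       247      UK
8  Ivy       298      UK
2  Ivy       360      UK
0  Ben       459      UK
1  Ben       479      FR
7  Ben       564      US
filter rows where country in ['FR', 'UK']:
  user  duration country
4  Ivy       133      UK
5  Ivy       177      UK
6  Ben       194      UK
3  Ivy       247      UK
8  Ivy       298      UK
2  Ivy       360      UK
0  Ben       459      UK
1  Ben       479      FR
drop duplicate country (keep=first):
  user  duration country
4  Ivy       133      UK
1  Ben       479      FR
add column duration_x5 = t['duration'] * 5:
  user  duration country  duration_x5
4  Ivy       133      UK          665
1  Ben       479      FR         2395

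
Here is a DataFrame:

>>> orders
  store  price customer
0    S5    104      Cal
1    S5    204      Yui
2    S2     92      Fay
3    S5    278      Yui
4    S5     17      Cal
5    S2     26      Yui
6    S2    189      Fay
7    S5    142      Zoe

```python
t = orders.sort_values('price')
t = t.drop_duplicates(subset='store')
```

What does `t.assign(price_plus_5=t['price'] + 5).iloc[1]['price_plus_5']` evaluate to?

sort by price:
  store  price customer
4    S5     17      Cal
5    S2     26      Yui
2    S2     92      Fay
0    S5    104      Cal
7    S5    142      Zoe
6    S2    189      Fay
1    S5    204      Yui
3    S5    278      Yui
drop duplicate store (keep=first):
  store  price customer
4    S5     17      Cal
5    S2     26      Yui
add column price_plus_5 = t['price'] + 5:
  store  price customer  price_plus_5
4    S5     17      Cal            22
5    S2     26      Yui            31
Then the value at position 1, column 'price_plus_5': 31

31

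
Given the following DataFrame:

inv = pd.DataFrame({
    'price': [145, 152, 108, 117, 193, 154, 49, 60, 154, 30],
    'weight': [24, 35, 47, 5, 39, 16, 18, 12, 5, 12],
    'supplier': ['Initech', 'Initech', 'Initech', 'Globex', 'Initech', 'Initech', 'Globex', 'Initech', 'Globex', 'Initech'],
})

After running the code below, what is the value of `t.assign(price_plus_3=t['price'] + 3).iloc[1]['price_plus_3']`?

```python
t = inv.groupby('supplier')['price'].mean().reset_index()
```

123.285714286

group by supplier, mean of price:
supplier
Globex     106.666667
Initech    120.285714
Name: price, dtype: float64
reset_index():
  supplier       price
0   Globex  106.666667
1  Initech  120.285714
add column price_plus_3 = t['price'] + 3:
  supplier       price  price_plus_3
0   Globex  106.666667    109.666667
1  Initech  120.285714    123.285714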